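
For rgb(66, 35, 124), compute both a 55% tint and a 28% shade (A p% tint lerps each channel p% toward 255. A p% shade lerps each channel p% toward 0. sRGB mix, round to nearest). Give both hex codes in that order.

#aa9cc4, #301959

55% tint:
  R: 66 + 0.55×(255−66) = 66 + 103.95 = 169.95 → 170
  G: 35 + 0.55×(255−35) = 35 + 121 = 156 → 156
  B: 124 + 72.05 = 196.05 → 196
  → #aa9cc4
28% shade:
  R: 66 − 18.48 = 47.52 → 48
  G: 35 + 0.28×(0−35) = 35 − 9.8 = 25.2 → 25
  B: 124 − 34.72 = 89.28 → 89
  → #301959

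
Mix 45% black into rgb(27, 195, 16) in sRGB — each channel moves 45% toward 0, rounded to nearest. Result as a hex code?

Per channel, c → c + 0.45(0 − c):
  R: 27 − 12.15 = 14.85 → 15
  G: 195 − 87.75 = 107.25 → 107
  B: 16 + 0.45×(0−16) = 16 − 7.2 = 8.8 → 9
rgb(15, 107, 9) = #0F6B09.

#0F6B09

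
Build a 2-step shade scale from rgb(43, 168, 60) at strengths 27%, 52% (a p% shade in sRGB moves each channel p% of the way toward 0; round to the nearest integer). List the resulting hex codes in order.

#1F7B2C, #15511D

27%: (43 − 11.61 = 31.39→31, 168 − 45.36 = 122.64→123, 60 − 16.2 = 43.8→44) → #1F7B2C
52%: (43 − 22.36 = 20.64→21, 168 − 87.36 = 80.64→81, 60 − 31.2 = 28.8→29) → #15511D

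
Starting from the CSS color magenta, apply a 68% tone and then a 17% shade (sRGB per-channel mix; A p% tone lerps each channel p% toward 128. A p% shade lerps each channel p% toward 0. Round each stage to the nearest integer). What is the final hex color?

#8c488c

CSS magenta is rgb(255, 0, 255).
Lerp each channel 68% toward 128:
  R: 255 − 86.36 = 168.64 → 169
  G: 0 + 0.68×(128−0) = 0 + 87.04 = 87.04 → 87
  B: 255 + 0.68×(128−255) = 255 − 86.36 = 168.64 → 169
After the tone: rgb(169, 87, 169) = #a957a9.
Lerp each channel 17% toward 0:
  R: 169 − 28.73 = 140.27 → 140
  G: 87 + 0.17×(0−87) = 87 − 14.79 = 72.21 → 72
  B: 169 + 0.17×(0−169) = 169 − 28.73 = 140.27 → 140
rgb(140, 72, 140) = #8c488c.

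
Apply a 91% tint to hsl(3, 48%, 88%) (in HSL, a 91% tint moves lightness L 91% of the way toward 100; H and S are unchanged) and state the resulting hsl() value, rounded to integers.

hsl(3, 48%, 99%)

L moves 91% from 88 toward 100: 88 + 10.92 = 98.92 → 99.
H and S are unchanged.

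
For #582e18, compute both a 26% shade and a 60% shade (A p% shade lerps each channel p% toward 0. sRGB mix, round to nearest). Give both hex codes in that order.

#412212, #23120a

#582e18 is rgb(88, 46, 24).
26% shade:
  R: 88 − 22.88 = 65.12 → 65
  G: 46 + 0.26×(0−46) = 46 − 11.96 = 34.04 → 34
  B: 24 + 0.26×(0−24) = 24 − 6.24 = 17.76 → 18
  → #412212
60% shade:
  R: 88 + 0.6×(0−88) = 88 − 52.8 = 35.2 → 35
  G: 46 − 27.6 = 18.4 → 18
  B: 24 + 0.6×(0−24) = 24 − 14.4 = 9.6 → 10
  → #23120a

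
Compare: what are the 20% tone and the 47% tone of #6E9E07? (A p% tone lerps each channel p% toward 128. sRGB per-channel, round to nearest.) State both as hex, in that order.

#6E9E07 is rgb(110, 158, 7).
20% tone:
  R: 110 + 0.2×(128−110) = 110 + 3.6 = 113.6 → 114
  G: 158 + 0.2×(128−158) = 158 − 6 = 152 → 152
  B: 7 + 24.2 = 31.2 → 31
  → #72981F
47% tone:
  R: 110 + 8.46 = 118.46 → 118
  G: 158 + 0.47×(128−158) = 158 − 14.1 = 143.9 → 144
  B: 7 + 0.47×(128−7) = 7 + 56.87 = 63.87 → 64
  → #769040

#72981F, #769040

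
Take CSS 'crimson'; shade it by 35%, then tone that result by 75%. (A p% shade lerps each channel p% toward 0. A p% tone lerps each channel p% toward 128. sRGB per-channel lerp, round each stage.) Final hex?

CSS crimson is rgb(220, 20, 60).
Per channel, c → c + 0.35(0 − c):
  R: 220 − 77 = 143 → 143
  G: 20 + 0.35×(0−20) = 20 − 7 = 13 → 13
  B: 60 + 0.35×(0−60) = 60 − 21 = 39 → 39
After the shade: rgb(143, 13, 39) = #8F0D27.
Per channel, c → c + 0.75(128 − c):
  R: 143 − 11.25 = 131.75 → 132
  G: 13 + 0.75×(128−13) = 13 + 86.25 = 99.25 → 99
  B: 39 + 0.75×(128−39) = 39 + 66.75 = 105.75 → 106
rgb(132, 99, 106) = #84636A.

#84636A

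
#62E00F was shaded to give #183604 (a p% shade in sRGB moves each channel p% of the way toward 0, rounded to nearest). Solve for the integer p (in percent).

#62E00F is rgb(98, 224, 15); #183604 is rgb(24, 54, 4).
On the G channel (widest range): 54 ≈ 224 + (p/100)(0 − 224), so p ≈ 100×(54 − 224)/(0 − 224) = -17000/-224 = 75.89.
p = 76 reproduces all three channels after rounding.

76%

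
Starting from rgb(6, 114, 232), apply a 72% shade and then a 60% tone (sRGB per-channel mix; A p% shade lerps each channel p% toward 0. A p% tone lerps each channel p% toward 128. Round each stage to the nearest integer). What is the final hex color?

A 72% shade moves each channel 72% toward 0:
  R: 6 − 4.32 = 1.68 → 2
  G: 114 − 82.08 = 31.92 → 32
  B: 232 − 167.04 = 64.96 → 65
After the shade: rgb(2, 32, 65) = #022041.
A 60% tone moves each channel 60% toward 128:
  R: 2 + 75.6 = 77.6 → 78
  G: 32 + 0.6×(128−32) = 32 + 57.6 = 89.6 → 90
  B: 65 + 37.8 = 102.8 → 103
rgb(78, 90, 103) = #4E5A67.

#4E5A67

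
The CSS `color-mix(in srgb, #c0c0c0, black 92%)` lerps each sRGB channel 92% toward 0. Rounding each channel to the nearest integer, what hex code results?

#c0c0c0 is rgb(192, 192, 192).
Per channel, c → c + 0.92(0 − c):
  R: 192 − 176.64 = 15.36 → 15
  G: 192 − 176.64 = 15.36 → 15
  B: 192 − 176.64 = 15.36 → 15
rgb(15, 15, 15) = #0f0f0f.

#0f0f0f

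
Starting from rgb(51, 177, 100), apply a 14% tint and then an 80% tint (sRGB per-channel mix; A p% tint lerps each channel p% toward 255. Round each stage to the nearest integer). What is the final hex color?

A 14% tint moves each channel 14% toward 255:
  R: 51 + 28.56 = 79.56 → 80
  G: 177 + 0.14×(255−177) = 177 + 10.92 = 187.92 → 188
  B: 100 + 0.14×(255−100) = 100 + 21.7 = 121.7 → 122
After the tint: rgb(80, 188, 122) = #50BC7A.
Lerp each channel 80% toward 255:
  R: 80 + 0.8×(255−80) = 80 + 140 = 220 → 220
  G: 188 + 0.8×(255−188) = 188 + 53.6 = 241.6 → 242
  B: 122 + 0.8×(255−122) = 122 + 106.4 = 228.4 → 228
rgb(220, 242, 228) = #DCF2E4.

#DCF2E4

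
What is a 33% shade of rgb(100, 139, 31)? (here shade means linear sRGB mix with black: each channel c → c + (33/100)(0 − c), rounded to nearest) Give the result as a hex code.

#435D15

A 33% shade moves each channel 33% toward 0:
  R: 100 + 0.33×(0−100) = 100 − 33 = 67 → 67
  G: 139 + 0.33×(0−139) = 139 − 45.87 = 93.13 → 93
  B: 31 − 10.23 = 20.77 → 21
rgb(67, 93, 21) = #435D15.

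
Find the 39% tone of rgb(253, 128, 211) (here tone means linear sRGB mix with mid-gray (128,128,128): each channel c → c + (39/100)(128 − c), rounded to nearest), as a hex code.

A 39% tone moves each channel 39% toward 128:
  R: 253 + 0.39×(128−253) = 253 − 48.75 = 204.25 → 204
  G: 128 + 0 = 128 → 128
  B: 211 − 32.37 = 178.63 → 179
rgb(204, 128, 179) = #CC80B3.

#CC80B3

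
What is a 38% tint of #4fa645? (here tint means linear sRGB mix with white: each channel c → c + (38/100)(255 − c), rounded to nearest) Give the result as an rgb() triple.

#4fa645 is rgb(79, 166, 69).
Lerp each channel 38% toward 255:
  R: 79 + 0.38×(255−79) = 79 + 66.88 = 145.88 → 146
  G: 166 + 0.38×(255−166) = 166 + 33.82 = 199.82 → 200
  B: 69 + 0.38×(255−69) = 69 + 70.68 = 139.68 → 140

rgb(146, 200, 140)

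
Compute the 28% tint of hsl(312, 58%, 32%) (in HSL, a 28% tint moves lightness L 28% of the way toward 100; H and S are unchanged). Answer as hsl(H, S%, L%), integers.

hsl(312, 58%, 51%)

L moves 28% from 32 toward 100: 32 + 19.04 = 51.04 → 51.
H and S are unchanged.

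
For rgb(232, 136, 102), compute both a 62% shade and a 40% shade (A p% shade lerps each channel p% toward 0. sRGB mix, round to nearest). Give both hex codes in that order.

#583427, #8B523D

62% shade:
  R: 232 + 0.62×(0−232) = 232 − 143.84 = 88.16 → 88
  G: 136 + 0.62×(0−136) = 136 − 84.32 = 51.68 → 52
  B: 102 − 63.24 = 38.76 → 39
  → #583427
40% shade:
  R: 232 + 0.4×(0−232) = 232 − 92.8 = 139.2 → 139
  G: 136 + 0.4×(0−136) = 136 − 54.4 = 81.6 → 82
  B: 102 − 40.8 = 61.2 → 61
  → #8B523D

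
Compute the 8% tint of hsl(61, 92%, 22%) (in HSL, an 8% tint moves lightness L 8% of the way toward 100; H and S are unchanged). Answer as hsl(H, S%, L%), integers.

hsl(61, 92%, 28%)

L moves 8% from 22 toward 100: 22 + 6.24 = 28.24 → 28.
H and S are unchanged.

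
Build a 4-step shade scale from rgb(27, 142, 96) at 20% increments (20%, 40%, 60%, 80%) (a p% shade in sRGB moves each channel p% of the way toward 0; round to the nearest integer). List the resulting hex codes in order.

#16724D, #10553A, #0B3926, #051C13

20%: (27 − 5.4 = 21.6→22, 142 − 28.4 = 113.6→114, 96 − 19.2 = 76.8→77) → #16724D
40%: (27 − 10.8 = 16.2→16, 142 − 56.8 = 85.2→85, 96 − 38.4 = 57.6→58) → #10553A
60%: (27 − 16.2 = 10.8→11, 142 − 85.2 = 56.8→57, 96 − 57.6 = 38.4→38) → #0B3926
80%: (27 − 21.6 = 5.4→5, 142 − 113.6 = 28.4→28, 96 − 76.8 = 19.2→19) → #051C13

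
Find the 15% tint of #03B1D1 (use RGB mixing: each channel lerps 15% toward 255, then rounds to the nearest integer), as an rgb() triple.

rgb(41, 189, 216)

#03B1D1 is rgb(3, 177, 209).
A 15% tint moves each channel 15% toward 255:
  R: 3 + 0.15×(255−3) = 3 + 37.8 = 40.8 → 41
  G: 177 + 0.15×(255−177) = 177 + 11.7 = 188.7 → 189
  B: 209 + 6.9 = 215.9 → 216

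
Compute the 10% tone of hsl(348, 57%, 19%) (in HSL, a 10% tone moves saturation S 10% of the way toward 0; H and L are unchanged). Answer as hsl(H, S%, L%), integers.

hsl(348, 51%, 19%)

S moves 10% from 57 toward 0: 57 − 5.7 = 51.3 → 51.
H and L are unchanged.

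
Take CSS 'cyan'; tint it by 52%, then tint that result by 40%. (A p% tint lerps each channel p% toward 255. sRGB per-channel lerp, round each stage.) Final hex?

#b6ffff

CSS cyan is rgb(0, 255, 255).
A 52% tint moves each channel 52% toward 255:
  R: 0 + 0.52×(255−0) = 0 + 132.6 = 132.6 → 133
  G: 255 + 0 = 255 → 255
  B: 255 + 0 = 255 → 255
After the tint: rgb(133, 255, 255) = #85ffff.
Per channel, c → c + 0.4(255 − c):
  R: 133 + 48.8 = 181.8 → 182
  G: 255 + 0.4×(255−255) = 255 + 0 = 255 → 255
  B: 255 + 0.4×(255−255) = 255 + 0 = 255 → 255
rgb(182, 255, 255) = #b6ffff.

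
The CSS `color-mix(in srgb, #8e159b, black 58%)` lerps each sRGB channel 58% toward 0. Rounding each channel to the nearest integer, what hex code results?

#3c0941

#8e159b is rgb(142, 21, 155).
Per channel, c → c + 0.58(0 − c):
  R: 142 − 82.36 = 59.64 → 60
  G: 21 − 12.18 = 8.82 → 9
  B: 155 + 0.58×(0−155) = 155 − 89.9 = 65.1 → 65
rgb(60, 9, 65) = #3c0941.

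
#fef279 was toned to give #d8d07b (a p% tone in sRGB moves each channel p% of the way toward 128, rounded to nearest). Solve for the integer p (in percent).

30%

#fef279 is rgb(254, 242, 121); #d8d07b is rgb(216, 208, 123).
On the R channel (widest range): 216 ≈ 254 + (p/100)(128 − 254), so p ≈ 100×(216 − 254)/(128 − 254) = -3800/-126 = 30.16.
p = 30 reproduces all three channels after rounding.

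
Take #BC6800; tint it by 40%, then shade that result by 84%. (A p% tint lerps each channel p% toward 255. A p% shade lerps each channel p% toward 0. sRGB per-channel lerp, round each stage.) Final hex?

#BC6800 is rgb(188, 104, 0).
Per channel, c → c + 0.4(255 − c):
  R: 188 + 26.8 = 214.8 → 215
  G: 104 + 0.4×(255−104) = 104 + 60.4 = 164.4 → 164
  B: 0 + 0.4×(255−0) = 0 + 102 = 102 → 102
After the tint: rgb(215, 164, 102) = #D7A466.
An 84% shade moves each channel 84% toward 0:
  R: 215 − 180.6 = 34.4 → 34
  G: 164 − 137.76 = 26.24 → 26
  B: 102 − 85.68 = 16.32 → 16
rgb(34, 26, 16) = #221A10.

#221A10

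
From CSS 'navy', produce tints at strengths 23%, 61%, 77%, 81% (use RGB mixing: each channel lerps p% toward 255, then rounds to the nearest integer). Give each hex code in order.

CSS navy is rgb(0, 0, 128).
23%: (0 + 58.65 = 58.65→59, 0 + 58.65 = 58.65→59, 128 + 29.21 = 157.21→157) → #3b3b9d
61%: (0 + 155.55 = 155.55→156, 0 + 155.55 = 155.55→156, 128 + 77.47 = 205.47→205) → #9c9ccd
77%: (0 + 196.35 = 196.35→196, 0 + 196.35 = 196.35→196, 128 + 97.79 = 225.79→226) → #c4c4e2
81%: (0 + 206.55 = 206.55→207, 0 + 206.55 = 206.55→207, 128 + 102.87 = 230.87→231) → #cfcfe7

#3b3b9d, #9c9ccd, #c4c4e2, #cfcfe7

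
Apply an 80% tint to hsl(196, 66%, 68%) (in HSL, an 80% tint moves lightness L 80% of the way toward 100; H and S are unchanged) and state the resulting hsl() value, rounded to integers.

hsl(196, 66%, 94%)

L moves 80% from 68 toward 100: 68 + 25.6 = 93.6 → 94.
H and S are unchanged.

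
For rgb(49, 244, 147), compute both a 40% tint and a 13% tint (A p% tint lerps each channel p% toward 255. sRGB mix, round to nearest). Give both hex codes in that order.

#83f8be, #4cf5a1

40% tint:
  R: 49 + 0.4×(255−49) = 49 + 82.4 = 131.4 → 131
  G: 244 + 0.4×(255−244) = 244 + 4.4 = 248.4 → 248
  B: 147 + 0.4×(255−147) = 147 + 43.2 = 190.2 → 190
  → #83f8be
13% tint:
  R: 49 + 26.78 = 75.78 → 76
  G: 244 + 0.13×(255−244) = 244 + 1.43 = 245.43 → 245
  B: 147 + 0.13×(255−147) = 147 + 14.04 = 161.04 → 161
  → #4cf5a1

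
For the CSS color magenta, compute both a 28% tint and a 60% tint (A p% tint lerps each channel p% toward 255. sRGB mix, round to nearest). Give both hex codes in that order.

#ff47ff, #ff99ff

CSS magenta is rgb(255, 0, 255).
28% tint:
  R: 255 + 0 = 255 → 255
  G: 0 + 71.4 = 71.4 → 71
  B: 255 + 0 = 255 → 255
  → #ff47ff
60% tint:
  R: 255 + 0.6×(255−255) = 255 + 0 = 255 → 255
  G: 0 + 0.6×(255−0) = 0 + 153 = 153 → 153
  B: 255 + 0 = 255 → 255
  → #ff99ff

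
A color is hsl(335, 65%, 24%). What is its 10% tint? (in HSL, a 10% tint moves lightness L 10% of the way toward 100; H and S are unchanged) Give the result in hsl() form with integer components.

hsl(335, 65%, 32%)

L moves 10% from 24 toward 100: 24 + 7.6 = 31.6 → 32.
H and S are unchanged.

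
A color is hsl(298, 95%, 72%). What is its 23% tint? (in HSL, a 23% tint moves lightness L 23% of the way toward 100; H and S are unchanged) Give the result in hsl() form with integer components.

hsl(298, 95%, 78%)

L moves 23% from 72 toward 100: 72 + 6.44 = 78.44 → 78.
H and S are unchanged.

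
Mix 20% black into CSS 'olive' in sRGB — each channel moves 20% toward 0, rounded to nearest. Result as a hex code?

#666600

CSS olive is rgb(128, 128, 0).
Per channel, c → c + 0.2(0 − c):
  R: 128 − 25.6 = 102.4 → 102
  G: 128 − 25.6 = 102.4 → 102
  B: 0 + 0.2×(0−0) = 0 + 0 = 0 → 0
rgb(102, 102, 0) = #666600.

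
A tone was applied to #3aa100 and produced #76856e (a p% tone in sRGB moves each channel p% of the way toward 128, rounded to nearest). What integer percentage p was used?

#3aa100 is rgb(58, 161, 0); #76856e is rgb(118, 133, 110).
On the B channel (widest range): 110 ≈ 0 + (p/100)(128 − 0), so p ≈ 100×(110 − 0)/(128 − 0) = 11000/128 = 85.94.
p = 86 reproduces all three channels after rounding.

86%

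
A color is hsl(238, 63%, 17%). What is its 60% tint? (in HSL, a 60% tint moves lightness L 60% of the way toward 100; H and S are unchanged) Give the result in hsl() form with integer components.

L moves 60% from 17 toward 100: 17 + 49.8 = 66.8 → 67.
H and S are unchanged.

hsl(238, 63%, 67%)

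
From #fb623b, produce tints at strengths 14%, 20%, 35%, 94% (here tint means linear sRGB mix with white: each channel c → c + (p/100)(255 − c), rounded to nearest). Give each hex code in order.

#fb623b is rgb(251, 98, 59).
14%: (251 + 0.56 = 251.56→252, 98 + 21.98 = 119.98→120, 59 + 27.44 = 86.44→86) → #fc7856
20%: (251 + 0.8 = 251.8→252, 98 + 31.4 = 129.4→129, 59 + 39.2 = 98.2→98) → #fc8162
35%: (251 + 1.4 = 252.4→252, 98 + 54.95 = 152.95→153, 59 + 68.6 = 127.6→128) → #fc9980
94%: (251 + 3.76 = 254.76→255, 98 + 147.58 = 245.58→246, 59 + 184.24 = 243.24→243) → #fff6f3

#fc7856, #fc8162, #fc9980, #fff6f3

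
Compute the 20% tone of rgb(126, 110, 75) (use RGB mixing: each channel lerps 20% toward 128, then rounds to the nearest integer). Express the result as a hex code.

#7E7256

Lerp each channel 20% toward 128:
  R: 126 + 0.4 = 126.4 → 126
  G: 110 + 0.2×(128−110) = 110 + 3.6 = 113.6 → 114
  B: 75 + 0.2×(128−75) = 75 + 10.6 = 85.6 → 86
rgb(126, 114, 86) = #7E7256.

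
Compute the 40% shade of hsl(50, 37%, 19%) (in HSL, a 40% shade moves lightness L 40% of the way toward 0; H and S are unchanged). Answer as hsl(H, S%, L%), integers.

L moves 40% from 19 toward 0: 19 − 7.6 = 11.4 → 11.
H and S are unchanged.

hsl(50, 37%, 11%)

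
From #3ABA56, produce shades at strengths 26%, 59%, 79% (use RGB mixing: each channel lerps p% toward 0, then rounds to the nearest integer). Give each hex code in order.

#3ABA56 is rgb(58, 186, 86).
26%: (58 − 15.08 = 42.92→43, 186 − 48.36 = 137.64→138, 86 − 22.36 = 63.64→64) → #2B8A40
59%: (58 − 34.22 = 23.78→24, 186 − 109.74 = 76.26→76, 86 − 50.74 = 35.26→35) → #184C23
79%: (58 − 45.82 = 12.18→12, 186 − 146.94 = 39.06→39, 86 − 67.94 = 18.06→18) → #0C2712

#2B8A40, #184C23, #0C2712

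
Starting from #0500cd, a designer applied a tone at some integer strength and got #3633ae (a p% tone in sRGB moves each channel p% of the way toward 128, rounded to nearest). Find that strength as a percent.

40%

#0500cd is rgb(5, 0, 205); #3633ae is rgb(54, 51, 174).
On the G channel (widest range): 51 ≈ 0 + (p/100)(128 − 0), so p ≈ 100×(51 − 0)/(128 − 0) = 5100/128 = 39.84.
p = 40 reproduces all three channels after rounding.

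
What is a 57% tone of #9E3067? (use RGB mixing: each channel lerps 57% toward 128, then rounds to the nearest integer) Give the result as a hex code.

#9E3067 is rgb(158, 48, 103).
Per channel, c → c + 0.57(128 − c):
  R: 158 + 0.57×(128−158) = 158 − 17.1 = 140.9 → 141
  G: 48 + 45.6 = 93.6 → 94
  B: 103 + 0.57×(128−103) = 103 + 14.25 = 117.25 → 117
rgb(141, 94, 117) = #8D5E75.

#8D5E75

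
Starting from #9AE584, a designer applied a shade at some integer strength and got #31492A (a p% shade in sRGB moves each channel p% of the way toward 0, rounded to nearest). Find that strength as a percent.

68%

#9AE584 is rgb(154, 229, 132); #31492A is rgb(49, 73, 42).
On the G channel (widest range): 73 ≈ 229 + (p/100)(0 − 229), so p ≈ 100×(73 − 229)/(0 − 229) = -15600/-229 = 68.12.
p = 68 reproduces all three channels after rounding.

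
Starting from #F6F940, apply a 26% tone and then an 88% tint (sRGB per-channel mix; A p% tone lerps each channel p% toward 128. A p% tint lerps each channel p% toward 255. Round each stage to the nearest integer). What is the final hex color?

#FAFBEA

#F6F940 is rgb(246, 249, 64).
A 26% tone moves each channel 26% toward 128:
  R: 246 + 0.26×(128−246) = 246 − 30.68 = 215.32 → 215
  G: 249 − 31.46 = 217.54 → 218
  B: 64 + 16.64 = 80.64 → 81
After the tone: rgb(215, 218, 81) = #D7DA51.
Lerp each channel 88% toward 255:
  R: 215 + 0.88×(255−215) = 215 + 35.2 = 250.2 → 250
  G: 218 + 0.88×(255−218) = 218 + 32.56 = 250.56 → 251
  B: 81 + 153.12 = 234.12 → 234
rgb(250, 251, 234) = #FAFBEA.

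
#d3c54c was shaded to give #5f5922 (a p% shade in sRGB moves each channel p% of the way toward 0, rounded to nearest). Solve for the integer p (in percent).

55%

#d3c54c is rgb(211, 197, 76); #5f5922 is rgb(95, 89, 34).
On the R channel (widest range): 95 ≈ 211 + (p/100)(0 − 211), so p ≈ 100×(95 − 211)/(0 − 211) = -11600/-211 = 54.98.
p = 55 reproduces all three channels after rounding.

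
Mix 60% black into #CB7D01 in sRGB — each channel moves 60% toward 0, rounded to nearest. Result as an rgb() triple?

rgb(81, 50, 0)

#CB7D01 is rgb(203, 125, 1).
Per channel, c → c + 0.6(0 − c):
  R: 203 + 0.6×(0−203) = 203 − 121.8 = 81.2 → 81
  G: 125 − 75 = 50 → 50
  B: 1 + 0.6×(0−1) = 1 − 0.6 = 0.4 → 0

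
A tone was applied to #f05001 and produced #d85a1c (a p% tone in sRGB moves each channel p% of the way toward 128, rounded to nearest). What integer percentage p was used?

21%

#f05001 is rgb(240, 80, 1); #d85a1c is rgb(216, 90, 28).
On the B channel (widest range): 28 ≈ 1 + (p/100)(128 − 1), so p ≈ 100×(28 − 1)/(128 − 1) = 2700/127 = 21.26.
p = 21 reproduces all three channels after rounding.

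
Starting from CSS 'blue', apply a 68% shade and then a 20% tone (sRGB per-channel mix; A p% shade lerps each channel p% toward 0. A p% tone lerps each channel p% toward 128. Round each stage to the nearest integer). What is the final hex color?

#1A1A5B

CSS blue is rgb(0, 0, 255).
A 68% shade moves each channel 68% toward 0:
  R: 0 + 0.68×(0−0) = 0 + 0 = 0 → 0
  G: 0 + 0.68×(0−0) = 0 + 0 = 0 → 0
  B: 255 + 0.68×(0−255) = 255 − 173.4 = 81.6 → 82
After the shade: rgb(0, 0, 82) = #000052.
A 20% tone moves each channel 20% toward 128:
  R: 0 + 0.2×(128−0) = 0 + 25.6 = 25.6 → 26
  G: 0 + 0.2×(128−0) = 0 + 25.6 = 25.6 → 26
  B: 82 + 0.2×(128−82) = 82 + 9.2 = 91.2 → 91
rgb(26, 26, 91) = #1A1A5B.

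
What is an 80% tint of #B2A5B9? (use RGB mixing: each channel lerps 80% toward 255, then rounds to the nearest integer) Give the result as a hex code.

#F0EDF1

#B2A5B9 is rgb(178, 165, 185).
Lerp each channel 80% toward 255:
  R: 178 + 61.6 = 239.6 → 240
  G: 165 + 0.8×(255−165) = 165 + 72 = 237 → 237
  B: 185 + 0.8×(255−185) = 185 + 56 = 241 → 241
rgb(240, 237, 241) = #F0EDF1.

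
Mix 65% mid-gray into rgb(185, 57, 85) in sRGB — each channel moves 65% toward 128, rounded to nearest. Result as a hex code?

A 65% tone moves each channel 65% toward 128:
  R: 185 − 37.05 = 147.95 → 148
  G: 57 + 46.15 = 103.15 → 103
  B: 85 + 0.65×(128−85) = 85 + 27.95 = 112.95 → 113
rgb(148, 103, 113) = #946771.

#946771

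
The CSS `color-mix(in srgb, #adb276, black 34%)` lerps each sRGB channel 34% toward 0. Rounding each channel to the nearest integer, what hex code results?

#72754e

#adb276 is rgb(173, 178, 118).
Lerp each channel 34% toward 0:
  R: 173 − 58.82 = 114.18 → 114
  G: 178 + 0.34×(0−178) = 178 − 60.52 = 117.48 → 117
  B: 118 − 40.12 = 77.88 → 78
rgb(114, 117, 78) = #72754e.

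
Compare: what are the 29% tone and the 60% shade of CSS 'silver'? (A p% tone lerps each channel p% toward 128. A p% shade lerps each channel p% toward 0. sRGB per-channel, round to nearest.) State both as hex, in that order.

CSS silver is rgb(192, 192, 192).
29% tone:
  R: 192 + 0.29×(128−192) = 192 − 18.56 = 173.44 → 173
  G: 192 + 0.29×(128−192) = 192 − 18.56 = 173.44 → 173
  B: 192 − 18.56 = 173.44 → 173
  → #ADADAD
60% shade:
  R: 192 + 0.6×(0−192) = 192 − 115.2 = 76.8 → 77
  G: 192 + 0.6×(0−192) = 192 − 115.2 = 76.8 → 77
  B: 192 + 0.6×(0−192) = 192 − 115.2 = 76.8 → 77
  → #4D4D4D

#ADADAD, #4D4D4D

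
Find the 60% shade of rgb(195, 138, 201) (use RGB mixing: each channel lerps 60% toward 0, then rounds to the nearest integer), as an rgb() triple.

rgb(78, 55, 80)

Lerp each channel 60% toward 0:
  R: 195 + 0.6×(0−195) = 195 − 117 = 78 → 78
  G: 138 − 82.8 = 55.2 → 55
  B: 201 + 0.6×(0−201) = 201 − 120.6 = 80.4 → 80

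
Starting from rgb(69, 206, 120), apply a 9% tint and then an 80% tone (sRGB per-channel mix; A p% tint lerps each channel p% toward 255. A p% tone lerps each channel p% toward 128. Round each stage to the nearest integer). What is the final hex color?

Per channel, c → c + 0.09(255 − c):
  R: 69 + 0.09×(255−69) = 69 + 16.74 = 85.74 → 86
  G: 206 + 0.09×(255−206) = 206 + 4.41 = 210.41 → 210
  B: 120 + 0.09×(255−120) = 120 + 12.15 = 132.15 → 132
After the tint: rgb(86, 210, 132) = #56d284.
Per channel, c → c + 0.8(128 − c):
  R: 86 + 33.6 = 119.6 → 120
  G: 210 + 0.8×(128−210) = 210 − 65.6 = 144.4 → 144
  B: 132 + 0.8×(128−132) = 132 − 3.2 = 128.8 → 129
rgb(120, 144, 129) = #789081.

#789081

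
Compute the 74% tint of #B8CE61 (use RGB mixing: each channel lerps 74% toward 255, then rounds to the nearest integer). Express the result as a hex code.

#B8CE61 is rgb(184, 206, 97).
A 74% tint moves each channel 74% toward 255:
  R: 184 + 52.54 = 236.54 → 237
  G: 206 + 0.74×(255−206) = 206 + 36.26 = 242.26 → 242
  B: 97 + 116.92 = 213.92 → 214
rgb(237, 242, 214) = #EDF2D6.

#EDF2D6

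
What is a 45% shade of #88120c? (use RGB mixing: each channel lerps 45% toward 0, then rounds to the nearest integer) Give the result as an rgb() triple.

rgb(75, 10, 7)

#88120c is rgb(136, 18, 12).
A 45% shade moves each channel 45% toward 0:
  R: 136 − 61.2 = 74.8 → 75
  G: 18 + 0.45×(0−18) = 18 − 8.1 = 9.9 → 10
  B: 12 − 5.4 = 6.6 → 7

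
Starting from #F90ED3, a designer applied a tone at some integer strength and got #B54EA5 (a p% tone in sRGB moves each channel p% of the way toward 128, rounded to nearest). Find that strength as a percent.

56%

#F90ED3 is rgb(249, 14, 211); #B54EA5 is rgb(181, 78, 165).
On the R channel (widest range): 181 ≈ 249 + (p/100)(128 − 249), so p ≈ 100×(181 − 249)/(128 − 249) = -6800/-121 = 56.20.
p = 56 reproduces all three channels after rounding.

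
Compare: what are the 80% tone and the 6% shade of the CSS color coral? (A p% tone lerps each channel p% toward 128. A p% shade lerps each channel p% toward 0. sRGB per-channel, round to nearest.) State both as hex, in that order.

#998076, #f0774b

CSS coral is rgb(255, 127, 80).
80% tone:
  R: 255 + 0.8×(128−255) = 255 − 101.6 = 153.4 → 153
  G: 127 + 0.8 = 127.8 → 128
  B: 80 + 38.4 = 118.4 → 118
  → #998076
6% shade:
  R: 255 + 0.06×(0−255) = 255 − 15.3 = 239.7 → 240
  G: 127 + 0.06×(0−127) = 127 − 7.62 = 119.38 → 119
  B: 80 + 0.06×(0−80) = 80 − 4.8 = 75.2 → 75
  → #f0774b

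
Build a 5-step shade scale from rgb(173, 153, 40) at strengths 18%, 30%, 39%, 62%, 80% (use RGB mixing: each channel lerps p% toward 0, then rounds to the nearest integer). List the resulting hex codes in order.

#8e7d21, #796b1c, #6a5d18, #423a0f, #231f08

18%: (173 − 31.14 = 141.86→142, 153 − 27.54 = 125.46→125, 40 − 7.2 = 32.8→33) → #8e7d21
30%: (173 − 51.9 = 121.1→121, 153 − 45.9 = 107.1→107, 40 − 12 = 28→28) → #796b1c
39%: (173 − 67.47 = 105.53→106, 153 − 59.67 = 93.33→93, 40 − 15.6 = 24.4→24) → #6a5d18
62%: (173 − 107.26 = 65.74→66, 153 − 94.86 = 58.14→58, 40 − 24.8 = 15.2→15) → #423a0f
80%: (173 − 138.4 = 34.6→35, 153 − 122.4 = 30.6→31, 40 − 32 = 8→8) → #231f08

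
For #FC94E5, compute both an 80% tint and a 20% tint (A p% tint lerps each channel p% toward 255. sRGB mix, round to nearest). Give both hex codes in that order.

#FEEAFA, #FDA9EA

#FC94E5 is rgb(252, 148, 229).
80% tint:
  R: 252 + 2.4 = 254.4 → 254
  G: 148 + 0.8×(255−148) = 148 + 85.6 = 233.6 → 234
  B: 229 + 0.8×(255−229) = 229 + 20.8 = 249.8 → 250
  → #FEEAFA
20% tint:
  R: 252 + 0.6 = 252.6 → 253
  G: 148 + 21.4 = 169.4 → 169
  B: 229 + 0.2×(255−229) = 229 + 5.2 = 234.2 → 234
  → #FDA9EA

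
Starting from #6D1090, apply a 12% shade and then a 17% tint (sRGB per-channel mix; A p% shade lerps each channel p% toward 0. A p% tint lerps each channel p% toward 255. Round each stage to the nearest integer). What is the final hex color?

#6D1090 is rgb(109, 16, 144).
A 12% shade moves each channel 12% toward 0:
  R: 109 − 13.08 = 95.92 → 96
  G: 16 + 0.12×(0−16) = 16 − 1.92 = 14.08 → 14
  B: 144 + 0.12×(0−144) = 144 − 17.28 = 126.72 → 127
After the shade: rgb(96, 14, 127) = #600E7F.
Per channel, c → c + 0.17(255 − c):
  R: 96 + 27.03 = 123.03 → 123
  G: 14 + 0.17×(255−14) = 14 + 40.97 = 54.97 → 55
  B: 127 + 21.76 = 148.76 → 149
rgb(123, 55, 149) = #7B3795.

#7B3795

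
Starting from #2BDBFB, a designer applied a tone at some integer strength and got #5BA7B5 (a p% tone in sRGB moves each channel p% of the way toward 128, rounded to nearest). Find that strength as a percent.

#2BDBFB is rgb(43, 219, 251); #5BA7B5 is rgb(91, 167, 181).
On the B channel (widest range): 181 ≈ 251 + (p/100)(128 − 251), so p ≈ 100×(181 − 251)/(128 − 251) = -7000/-123 = 56.91.
p = 57 reproduces all three channels after rounding.

57%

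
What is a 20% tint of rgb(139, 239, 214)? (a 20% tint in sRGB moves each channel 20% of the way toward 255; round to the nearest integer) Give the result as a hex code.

Per channel, c → c + 0.2(255 − c):
  R: 139 + 0.2×(255−139) = 139 + 23.2 = 162.2 → 162
  G: 239 + 3.2 = 242.2 → 242
  B: 214 + 8.2 = 222.2 → 222
rgb(162, 242, 222) = #a2f2de.

#a2f2de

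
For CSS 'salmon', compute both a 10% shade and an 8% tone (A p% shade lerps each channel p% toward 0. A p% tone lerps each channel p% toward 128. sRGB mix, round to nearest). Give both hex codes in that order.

#e17367, #f08073

CSS salmon is rgb(250, 128, 114).
10% shade:
  R: 250 − 25 = 225 → 225
  G: 128 + 0.1×(0−128) = 128 − 12.8 = 115.2 → 115
  B: 114 − 11.4 = 102.6 → 103
  → #e17367
8% tone:
  R: 250 − 9.76 = 240.24 → 240
  G: 128 + 0 = 128 → 128
  B: 114 + 1.12 = 115.12 → 115
  → #f08073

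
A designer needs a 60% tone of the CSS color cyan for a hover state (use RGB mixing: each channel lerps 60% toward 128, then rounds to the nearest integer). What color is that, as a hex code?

#4DB3B3

CSS cyan is rgb(0, 255, 255).
Lerp each channel 60% toward 128:
  R: 0 + 0.6×(128−0) = 0 + 76.8 = 76.8 → 77
  G: 255 − 76.2 = 178.8 → 179
  B: 255 − 76.2 = 178.8 → 179
rgb(77, 179, 179) = #4DB3B3.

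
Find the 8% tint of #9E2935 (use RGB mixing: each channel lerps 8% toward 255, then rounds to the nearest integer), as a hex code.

#9E2935 is rgb(158, 41, 53).
Lerp each channel 8% toward 255:
  R: 158 + 0.08×(255−158) = 158 + 7.76 = 165.76 → 166
  G: 41 + 0.08×(255−41) = 41 + 17.12 = 58.12 → 58
  B: 53 + 16.16 = 69.16 → 69
rgb(166, 58, 69) = #A63A45.

#A63A45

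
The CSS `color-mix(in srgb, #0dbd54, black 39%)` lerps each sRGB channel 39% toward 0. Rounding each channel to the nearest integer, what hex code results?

#0dbd54 is rgb(13, 189, 84).
Lerp each channel 39% toward 0:
  R: 13 − 5.07 = 7.93 → 8
  G: 189 − 73.71 = 115.29 → 115
  B: 84 − 32.76 = 51.24 → 51
rgb(8, 115, 51) = #087333.

#087333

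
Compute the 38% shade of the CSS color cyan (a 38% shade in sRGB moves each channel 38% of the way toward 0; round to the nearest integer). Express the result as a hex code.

#009e9e

CSS cyan is rgb(0, 255, 255).
Per channel, c → c + 0.38(0 − c):
  R: 0 + 0.38×(0−0) = 0 + 0 = 0 → 0
  G: 255 + 0.38×(0−255) = 255 − 96.9 = 158.1 → 158
  B: 255 − 96.9 = 158.1 → 158
rgb(0, 158, 158) = #009e9e.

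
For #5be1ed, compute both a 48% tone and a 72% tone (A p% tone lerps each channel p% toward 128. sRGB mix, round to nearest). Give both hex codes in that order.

#6db2b9, #769b9f

#5be1ed is rgb(91, 225, 237).
48% tone:
  R: 91 + 0.48×(128−91) = 91 + 17.76 = 108.76 → 109
  G: 225 − 46.56 = 178.44 → 178
  B: 237 + 0.48×(128−237) = 237 − 52.32 = 184.68 → 185
  → #6db2b9
72% tone:
  R: 91 + 0.72×(128−91) = 91 + 26.64 = 117.64 → 118
  G: 225 − 69.84 = 155.16 → 155
  B: 237 − 78.48 = 158.52 → 159
  → #769b9f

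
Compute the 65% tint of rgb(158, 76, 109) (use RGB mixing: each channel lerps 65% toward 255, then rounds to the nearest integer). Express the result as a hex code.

A 65% tint moves each channel 65% toward 255:
  R: 158 + 0.65×(255−158) = 158 + 63.05 = 221.05 → 221
  G: 76 + 0.65×(255−76) = 76 + 116.35 = 192.35 → 192
  B: 109 + 0.65×(255−109) = 109 + 94.9 = 203.9 → 204
rgb(221, 192, 204) = #DDC0CC.

#DDC0CC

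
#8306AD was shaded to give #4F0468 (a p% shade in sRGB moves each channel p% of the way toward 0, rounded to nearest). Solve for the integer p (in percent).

#8306AD is rgb(131, 6, 173); #4F0468 is rgb(79, 4, 104).
On the B channel (widest range): 104 ≈ 173 + (p/100)(0 − 173), so p ≈ 100×(104 − 173)/(0 − 173) = -6900/-173 = 39.88.
p = 40 reproduces all three channels after rounding.

40%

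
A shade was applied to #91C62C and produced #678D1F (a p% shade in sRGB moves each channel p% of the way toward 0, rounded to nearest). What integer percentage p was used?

#91C62C is rgb(145, 198, 44); #678D1F is rgb(103, 141, 31).
On the G channel (widest range): 141 ≈ 198 + (p/100)(0 − 198), so p ≈ 100×(141 − 198)/(0 − 198) = -5700/-198 = 28.79.
p = 29 reproduces all three channels after rounding.

29%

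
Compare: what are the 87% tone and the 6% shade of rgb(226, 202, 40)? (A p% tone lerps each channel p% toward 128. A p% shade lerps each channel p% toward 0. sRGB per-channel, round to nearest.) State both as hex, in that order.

87% tone:
  R: 226 + 0.87×(128−226) = 226 − 85.26 = 140.74 → 141
  G: 202 + 0.87×(128−202) = 202 − 64.38 = 137.62 → 138
  B: 40 + 0.87×(128−40) = 40 + 76.56 = 116.56 → 117
  → #8D8A75
6% shade:
  R: 226 + 0.06×(0−226) = 226 − 13.56 = 212.44 → 212
  G: 202 + 0.06×(0−202) = 202 − 12.12 = 189.88 → 190
  B: 40 − 2.4 = 37.6 → 38
  → #D4BE26

#8D8A75, #D4BE26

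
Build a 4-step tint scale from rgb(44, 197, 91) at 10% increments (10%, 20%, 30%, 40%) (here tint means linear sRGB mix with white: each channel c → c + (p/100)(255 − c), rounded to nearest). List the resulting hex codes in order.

10%: (44 + 21.1 = 65.1→65, 197 + 5.8 = 202.8→203, 91 + 16.4 = 107.4→107) → #41cb6b
20%: (44 + 42.2 = 86.2→86, 197 + 11.6 = 208.6→209, 91 + 32.8 = 123.8→124) → #56d17c
30%: (44 + 63.3 = 107.3→107, 197 + 17.4 = 214.4→214, 91 + 49.2 = 140.2→140) → #6bd68c
40%: (44 + 84.4 = 128.4→128, 197 + 23.2 = 220.2→220, 91 + 65.6 = 156.6→157) → #80dc9d

#41cb6b, #56d17c, #6bd68c, #80dc9d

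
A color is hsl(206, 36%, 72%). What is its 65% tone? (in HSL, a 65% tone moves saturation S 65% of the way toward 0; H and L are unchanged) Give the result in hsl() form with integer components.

hsl(206, 13%, 72%)

S moves 65% from 36 toward 0: 36 − 23.4 = 12.6 → 13.
H and L are unchanged.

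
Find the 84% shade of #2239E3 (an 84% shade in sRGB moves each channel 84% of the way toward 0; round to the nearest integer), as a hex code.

#2239E3 is rgb(34, 57, 227).
Lerp each channel 84% toward 0:
  R: 34 + 0.84×(0−34) = 34 − 28.56 = 5.44 → 5
  G: 57 − 47.88 = 9.12 → 9
  B: 227 + 0.84×(0−227) = 227 − 190.68 = 36.32 → 36
rgb(5, 9, 36) = #050924.

#050924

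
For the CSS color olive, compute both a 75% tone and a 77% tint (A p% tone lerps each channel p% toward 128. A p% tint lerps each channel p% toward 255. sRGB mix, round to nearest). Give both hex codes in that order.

CSS olive is rgb(128, 128, 0).
75% tone:
  R: 128 + 0.75×(128−128) = 128 + 0 = 128 → 128
  G: 128 + 0 = 128 → 128
  B: 0 + 96 = 96 → 96
  → #808060
77% tint:
  R: 128 + 0.77×(255−128) = 128 + 97.79 = 225.79 → 226
  G: 128 + 97.79 = 225.79 → 226
  B: 0 + 0.77×(255−0) = 0 + 196.35 = 196.35 → 196
  → #E2E2C4

#808060, #E2E2C4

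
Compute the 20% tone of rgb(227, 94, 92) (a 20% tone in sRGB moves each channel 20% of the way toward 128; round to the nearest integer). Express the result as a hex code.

Lerp each channel 20% toward 128:
  R: 227 − 19.8 = 207.2 → 207
  G: 94 + 6.8 = 100.8 → 101
  B: 92 + 0.2×(128−92) = 92 + 7.2 = 99.2 → 99
rgb(207, 101, 99) = #cf6563.

#cf6563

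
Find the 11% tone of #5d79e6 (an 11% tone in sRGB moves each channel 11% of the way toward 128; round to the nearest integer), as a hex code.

#617adb

#5d79e6 is rgb(93, 121, 230).
Per channel, c → c + 0.11(128 − c):
  R: 93 + 0.11×(128−93) = 93 + 3.85 = 96.85 → 97
  G: 121 + 0.77 = 121.77 → 122
  B: 230 − 11.22 = 218.78 → 219
rgb(97, 122, 219) = #617adb.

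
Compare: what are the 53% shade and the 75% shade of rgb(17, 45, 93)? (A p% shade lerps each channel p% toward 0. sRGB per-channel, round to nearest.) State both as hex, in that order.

53% shade:
  R: 17 + 0.53×(0−17) = 17 − 9.01 = 7.99 → 8
  G: 45 − 23.85 = 21.15 → 21
  B: 93 + 0.53×(0−93) = 93 − 49.29 = 43.71 → 44
  → #08152C
75% shade:
  R: 17 − 12.75 = 4.25 → 4
  G: 45 − 33.75 = 11.25 → 11
  B: 93 − 69.75 = 23.25 → 23
  → #040B17

#08152C, #040B17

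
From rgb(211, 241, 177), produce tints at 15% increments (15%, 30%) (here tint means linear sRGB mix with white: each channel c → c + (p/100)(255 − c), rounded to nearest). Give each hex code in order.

#DAF3BD, #E0F5C8

15%: (211 + 6.6 = 217.6→218, 241 + 2.1 = 243.1→243, 177 + 11.7 = 188.7→189) → #DAF3BD
30%: (211 + 13.2 = 224.2→224, 241 + 4.2 = 245.2→245, 177 + 23.4 = 200.4→200) → #E0F5C8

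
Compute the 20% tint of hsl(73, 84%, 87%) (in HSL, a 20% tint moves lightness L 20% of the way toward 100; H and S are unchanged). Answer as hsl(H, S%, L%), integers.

L moves 20% from 87 toward 100: 87 + 2.6 = 89.6 → 90.
H and S are unchanged.

hsl(73, 84%, 90%)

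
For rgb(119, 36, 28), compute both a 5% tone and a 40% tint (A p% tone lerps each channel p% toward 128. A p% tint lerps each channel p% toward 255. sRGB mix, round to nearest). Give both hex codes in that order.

#772921, #ad7c77

5% tone:
  R: 119 + 0.05×(128−119) = 119 + 0.45 = 119.45 → 119
  G: 36 + 0.05×(128−36) = 36 + 4.6 = 40.6 → 41
  B: 28 + 0.05×(128−28) = 28 + 5 = 33 → 33
  → #772921
40% tint:
  R: 119 + 0.4×(255−119) = 119 + 54.4 = 173.4 → 173
  G: 36 + 0.4×(255−36) = 36 + 87.6 = 123.6 → 124
  B: 28 + 0.4×(255−28) = 28 + 90.8 = 118.8 → 119
  → #ad7c77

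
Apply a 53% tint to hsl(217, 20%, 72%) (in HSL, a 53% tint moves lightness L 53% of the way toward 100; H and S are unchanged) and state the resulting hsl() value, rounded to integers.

L moves 53% from 72 toward 100: 72 + 14.84 = 86.84 → 87.
H and S are unchanged.

hsl(217, 20%, 87%)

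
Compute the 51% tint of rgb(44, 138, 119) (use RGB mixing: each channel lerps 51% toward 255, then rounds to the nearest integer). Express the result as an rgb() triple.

Per channel, c → c + 0.51(255 − c):
  R: 44 + 107.61 = 151.61 → 152
  G: 138 + 59.67 = 197.67 → 198
  B: 119 + 0.51×(255−119) = 119 + 69.36 = 188.36 → 188

rgb(152, 198, 188)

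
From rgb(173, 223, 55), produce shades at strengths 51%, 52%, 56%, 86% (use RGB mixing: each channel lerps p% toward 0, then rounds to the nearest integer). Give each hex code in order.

51%: (173 − 88.23 = 84.77→85, 223 − 113.73 = 109.27→109, 55 − 28.05 = 26.95→27) → #556d1b
52%: (173 − 89.96 = 83.04→83, 223 − 115.96 = 107.04→107, 55 − 28.6 = 26.4→26) → #536b1a
56%: (173 − 96.88 = 76.12→76, 223 − 124.88 = 98.12→98, 55 − 30.8 = 24.2→24) → #4c6218
86%: (173 − 148.78 = 24.22→24, 223 − 191.78 = 31.22→31, 55 − 47.3 = 7.7→8) → #181f08

#556d1b, #536b1a, #4c6218, #181f08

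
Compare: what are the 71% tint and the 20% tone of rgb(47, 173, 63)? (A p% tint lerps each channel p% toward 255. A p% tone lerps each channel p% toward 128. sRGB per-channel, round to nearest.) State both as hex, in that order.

#C3E7C7, #3FA44C

71% tint:
  R: 47 + 147.68 = 194.68 → 195
  G: 173 + 0.71×(255−173) = 173 + 58.22 = 231.22 → 231
  B: 63 + 136.32 = 199.32 → 199
  → #C3E7C7
20% tone:
  R: 47 + 16.2 = 63.2 → 63
  G: 173 + 0.2×(128−173) = 173 − 9 = 164 → 164
  B: 63 + 0.2×(128−63) = 63 + 13 = 76 → 76
  → #3FA44C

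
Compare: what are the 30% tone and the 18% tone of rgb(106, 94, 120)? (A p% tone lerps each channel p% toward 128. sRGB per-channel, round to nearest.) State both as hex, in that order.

30% tone:
  R: 106 + 0.3×(128−106) = 106 + 6.6 = 112.6 → 113
  G: 94 + 0.3×(128−94) = 94 + 10.2 = 104.2 → 104
  B: 120 + 2.4 = 122.4 → 122
  → #71687A
18% tone:
  R: 106 + 3.96 = 109.96 → 110
  G: 94 + 0.18×(128−94) = 94 + 6.12 = 100.12 → 100
  B: 120 + 0.18×(128−120) = 120 + 1.44 = 121.44 → 121
  → #6E6479

#71687A, #6E6479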